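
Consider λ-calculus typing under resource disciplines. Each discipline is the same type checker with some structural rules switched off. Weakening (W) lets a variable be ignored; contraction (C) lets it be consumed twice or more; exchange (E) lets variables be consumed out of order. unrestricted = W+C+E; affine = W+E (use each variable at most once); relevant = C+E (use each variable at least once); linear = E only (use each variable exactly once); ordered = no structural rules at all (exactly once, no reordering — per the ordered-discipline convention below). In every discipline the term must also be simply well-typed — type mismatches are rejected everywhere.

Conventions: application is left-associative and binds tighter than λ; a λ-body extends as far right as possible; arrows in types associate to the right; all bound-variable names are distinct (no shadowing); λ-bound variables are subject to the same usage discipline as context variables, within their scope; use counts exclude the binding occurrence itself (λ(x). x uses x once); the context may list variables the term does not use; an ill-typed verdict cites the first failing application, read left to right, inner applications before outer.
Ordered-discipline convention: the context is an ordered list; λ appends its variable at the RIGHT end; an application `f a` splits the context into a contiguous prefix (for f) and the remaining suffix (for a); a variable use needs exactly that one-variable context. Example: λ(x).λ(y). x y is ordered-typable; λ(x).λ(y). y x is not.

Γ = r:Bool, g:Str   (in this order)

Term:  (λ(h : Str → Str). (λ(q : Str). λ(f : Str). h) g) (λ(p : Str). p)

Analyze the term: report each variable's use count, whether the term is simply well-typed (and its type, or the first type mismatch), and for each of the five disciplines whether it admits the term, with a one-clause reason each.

counts: r=0, g=1, h [bound]=1, q [bound]=0, f [bound]=0, p [bound]=1
order of uses: h, g, p
typing: well-typed at Str → Str → Str
ordered: ✗ — unused: r, q, f — weakening required
linear: ✗ — unused: r, q, f — weakening required
affine: ✓ — r, g, h, q, f, p: no repeats, contraction unneeded
relevant: ✗ — unused: r, q, f — weakening required
unrestricted: ✓ — type-checks (Str → Str → Str) and nothing is barred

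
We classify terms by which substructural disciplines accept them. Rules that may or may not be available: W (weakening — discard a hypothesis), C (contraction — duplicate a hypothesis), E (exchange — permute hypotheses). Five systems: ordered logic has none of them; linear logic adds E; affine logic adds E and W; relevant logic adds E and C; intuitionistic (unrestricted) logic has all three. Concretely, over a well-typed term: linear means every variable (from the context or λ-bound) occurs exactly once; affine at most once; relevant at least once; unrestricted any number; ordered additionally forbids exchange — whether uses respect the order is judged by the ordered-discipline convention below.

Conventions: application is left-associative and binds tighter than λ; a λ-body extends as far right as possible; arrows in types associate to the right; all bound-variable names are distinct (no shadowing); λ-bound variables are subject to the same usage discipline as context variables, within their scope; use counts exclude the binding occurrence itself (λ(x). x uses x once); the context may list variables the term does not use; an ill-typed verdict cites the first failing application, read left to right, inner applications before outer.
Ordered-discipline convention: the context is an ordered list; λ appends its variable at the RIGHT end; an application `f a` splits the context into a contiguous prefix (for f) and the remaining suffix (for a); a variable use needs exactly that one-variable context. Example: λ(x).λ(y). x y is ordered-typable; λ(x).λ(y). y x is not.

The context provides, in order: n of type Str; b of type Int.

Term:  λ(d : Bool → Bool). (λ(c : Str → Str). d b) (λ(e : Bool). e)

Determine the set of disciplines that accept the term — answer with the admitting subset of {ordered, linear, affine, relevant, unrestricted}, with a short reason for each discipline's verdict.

admitted in: none
variable uses: n: 0, b: 1, d (λ-bound): 1, c (λ-bound): 0, e (λ-bound): 1
use order (left to right): d, b, e
typing: ill-typed: an argument Int mismatches the expected Bool
ordered ✗ (not simply typable)
linear ✗ (fails simple typing)
affine ✗ (a type mismatch blocks all five)
relevant ✗ (the type mismatch rejects it)
unrestricted ✗ (not simply typable)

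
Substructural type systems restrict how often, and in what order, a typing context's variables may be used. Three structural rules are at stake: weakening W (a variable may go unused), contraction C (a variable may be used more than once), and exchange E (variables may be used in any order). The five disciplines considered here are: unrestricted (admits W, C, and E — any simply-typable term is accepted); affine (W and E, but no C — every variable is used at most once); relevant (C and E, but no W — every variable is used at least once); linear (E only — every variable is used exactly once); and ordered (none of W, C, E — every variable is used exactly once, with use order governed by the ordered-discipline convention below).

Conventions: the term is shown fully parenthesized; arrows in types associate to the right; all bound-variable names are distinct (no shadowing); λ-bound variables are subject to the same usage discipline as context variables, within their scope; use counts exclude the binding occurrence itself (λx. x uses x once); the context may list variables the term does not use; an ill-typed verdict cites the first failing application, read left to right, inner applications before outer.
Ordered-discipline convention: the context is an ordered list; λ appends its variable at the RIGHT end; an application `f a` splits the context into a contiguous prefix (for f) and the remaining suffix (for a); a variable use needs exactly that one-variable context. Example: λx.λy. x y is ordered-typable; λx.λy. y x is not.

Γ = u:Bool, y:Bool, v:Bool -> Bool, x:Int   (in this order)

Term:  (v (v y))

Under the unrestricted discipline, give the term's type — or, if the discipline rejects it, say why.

term : Bool
variable uses: u: 0; y: 1; v: 2; x: 0
left-to-right use order: v, v, y
typing: well-typed — term : Bool
per-discipline verdicts: ordered ✗; linear ✗; affine ✗; relevant ✗; unrestricted ✓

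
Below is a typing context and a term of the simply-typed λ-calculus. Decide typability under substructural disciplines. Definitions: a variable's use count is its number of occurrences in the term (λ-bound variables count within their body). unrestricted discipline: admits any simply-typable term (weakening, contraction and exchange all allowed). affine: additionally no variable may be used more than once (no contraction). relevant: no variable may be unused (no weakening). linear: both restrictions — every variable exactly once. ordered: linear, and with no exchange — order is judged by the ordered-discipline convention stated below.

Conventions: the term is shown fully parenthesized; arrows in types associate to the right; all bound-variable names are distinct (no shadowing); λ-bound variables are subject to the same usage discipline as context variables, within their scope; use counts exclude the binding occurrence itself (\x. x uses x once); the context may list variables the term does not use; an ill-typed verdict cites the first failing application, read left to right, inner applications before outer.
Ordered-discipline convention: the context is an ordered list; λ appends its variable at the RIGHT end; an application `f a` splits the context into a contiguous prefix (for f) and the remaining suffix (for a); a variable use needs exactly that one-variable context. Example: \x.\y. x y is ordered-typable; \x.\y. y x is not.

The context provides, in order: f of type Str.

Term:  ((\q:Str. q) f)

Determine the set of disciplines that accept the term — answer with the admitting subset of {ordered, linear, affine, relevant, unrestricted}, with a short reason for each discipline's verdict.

accepted by: ordered, linear, affine, relevant, unrestricted
use counts: f: 1×; q (bound): 1×
use order (left to right): q, f
typing: well-typed — term : Str
ordered: ✓, f, q: once each, no exchange needed
linear: ✓, single use per variable (f, q)
affine: ✓, no duplicate uses among f, q
relevant: ✓, f, q: all used, weakening unneeded
unrestricted: ✓, simply typable at Str; W, C, E all held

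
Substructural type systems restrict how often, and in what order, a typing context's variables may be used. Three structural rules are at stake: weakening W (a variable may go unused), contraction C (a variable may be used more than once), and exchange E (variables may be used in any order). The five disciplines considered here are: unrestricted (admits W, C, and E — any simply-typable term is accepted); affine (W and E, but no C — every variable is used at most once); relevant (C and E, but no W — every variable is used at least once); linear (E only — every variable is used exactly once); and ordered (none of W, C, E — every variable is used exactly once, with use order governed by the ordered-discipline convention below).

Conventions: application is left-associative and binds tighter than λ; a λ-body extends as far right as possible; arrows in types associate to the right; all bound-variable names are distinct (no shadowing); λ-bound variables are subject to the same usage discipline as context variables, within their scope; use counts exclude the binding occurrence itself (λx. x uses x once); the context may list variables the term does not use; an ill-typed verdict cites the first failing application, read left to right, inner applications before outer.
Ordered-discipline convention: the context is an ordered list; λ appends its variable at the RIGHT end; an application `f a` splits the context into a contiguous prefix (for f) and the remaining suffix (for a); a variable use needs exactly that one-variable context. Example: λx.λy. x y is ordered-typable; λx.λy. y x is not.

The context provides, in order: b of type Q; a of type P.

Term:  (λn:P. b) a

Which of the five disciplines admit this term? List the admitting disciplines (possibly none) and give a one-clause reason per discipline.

admitted in: affine, unrestricted
use counts: b: 1, a: 1, n (λ-bound): 0
order of uses: b, a
typing: the term checks, with type Q
ordered ✗ (n never used (weakening))
linear ✗ (n never used (weakening))
affine ✓ (b, a, n: no repeats, contraction unneeded)
relevant ✗ (n never used (weakening))
unrestricted ✓ (typability at Q is all that's needed)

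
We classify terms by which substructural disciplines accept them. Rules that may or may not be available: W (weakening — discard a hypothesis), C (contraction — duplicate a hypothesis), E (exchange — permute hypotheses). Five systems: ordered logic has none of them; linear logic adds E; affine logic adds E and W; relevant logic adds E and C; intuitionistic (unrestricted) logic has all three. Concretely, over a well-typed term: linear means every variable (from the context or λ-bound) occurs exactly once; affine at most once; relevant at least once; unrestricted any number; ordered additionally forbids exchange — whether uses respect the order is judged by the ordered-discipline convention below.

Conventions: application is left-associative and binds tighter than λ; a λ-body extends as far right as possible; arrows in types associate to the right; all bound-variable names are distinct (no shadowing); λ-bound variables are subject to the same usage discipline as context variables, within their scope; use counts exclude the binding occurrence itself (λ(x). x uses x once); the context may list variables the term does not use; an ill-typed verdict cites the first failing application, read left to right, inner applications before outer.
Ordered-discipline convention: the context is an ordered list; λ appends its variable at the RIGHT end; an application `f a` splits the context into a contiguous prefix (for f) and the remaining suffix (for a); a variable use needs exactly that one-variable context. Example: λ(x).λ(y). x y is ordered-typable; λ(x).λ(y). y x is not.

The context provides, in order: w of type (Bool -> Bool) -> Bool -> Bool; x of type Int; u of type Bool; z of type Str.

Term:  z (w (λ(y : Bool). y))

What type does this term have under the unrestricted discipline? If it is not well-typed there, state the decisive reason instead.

not well-typed under unrestricted — the type mismatch rejects it
variable uses: w: 1, x: 0, u: 0, z: 1, y (λ-bound): 1
uses in reading order: z, w, y
typing: ill-typed: non-function type Str applied to an argument
all disciplines: ordered ✗, linear ✗, affine ✗, relevant ✗, unrestricted ✗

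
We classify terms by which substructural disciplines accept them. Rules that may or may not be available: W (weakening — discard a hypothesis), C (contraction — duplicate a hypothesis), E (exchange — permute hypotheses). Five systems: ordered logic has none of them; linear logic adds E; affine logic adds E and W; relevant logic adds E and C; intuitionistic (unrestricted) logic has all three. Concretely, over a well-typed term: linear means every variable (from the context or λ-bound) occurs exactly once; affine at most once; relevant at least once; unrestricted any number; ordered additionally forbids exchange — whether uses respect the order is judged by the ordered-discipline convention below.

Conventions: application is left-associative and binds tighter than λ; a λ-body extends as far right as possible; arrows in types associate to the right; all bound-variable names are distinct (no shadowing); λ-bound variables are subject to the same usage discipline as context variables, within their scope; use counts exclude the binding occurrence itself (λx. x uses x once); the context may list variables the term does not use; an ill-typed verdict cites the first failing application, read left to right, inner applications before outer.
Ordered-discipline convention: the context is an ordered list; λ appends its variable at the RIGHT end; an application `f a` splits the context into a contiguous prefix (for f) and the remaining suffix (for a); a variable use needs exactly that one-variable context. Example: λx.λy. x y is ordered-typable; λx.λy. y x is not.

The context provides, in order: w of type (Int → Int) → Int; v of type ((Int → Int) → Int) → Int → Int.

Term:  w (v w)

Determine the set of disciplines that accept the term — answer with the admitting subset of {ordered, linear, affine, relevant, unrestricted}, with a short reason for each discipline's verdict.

admitting disciplines: relevant, unrestricted
use counts: w ×2; v ×1
left-to-right use order: w, v, w
typing: the term checks, with type Int
ordered: ✗, uses contraction: w ×2
linear: ✗, uses contraction: w ×2
affine: ✗, uses contraction: w ×2
relevant: ✓, none of w, v goes unused
unrestricted: ✓, simply typable at Int; W, C, E all held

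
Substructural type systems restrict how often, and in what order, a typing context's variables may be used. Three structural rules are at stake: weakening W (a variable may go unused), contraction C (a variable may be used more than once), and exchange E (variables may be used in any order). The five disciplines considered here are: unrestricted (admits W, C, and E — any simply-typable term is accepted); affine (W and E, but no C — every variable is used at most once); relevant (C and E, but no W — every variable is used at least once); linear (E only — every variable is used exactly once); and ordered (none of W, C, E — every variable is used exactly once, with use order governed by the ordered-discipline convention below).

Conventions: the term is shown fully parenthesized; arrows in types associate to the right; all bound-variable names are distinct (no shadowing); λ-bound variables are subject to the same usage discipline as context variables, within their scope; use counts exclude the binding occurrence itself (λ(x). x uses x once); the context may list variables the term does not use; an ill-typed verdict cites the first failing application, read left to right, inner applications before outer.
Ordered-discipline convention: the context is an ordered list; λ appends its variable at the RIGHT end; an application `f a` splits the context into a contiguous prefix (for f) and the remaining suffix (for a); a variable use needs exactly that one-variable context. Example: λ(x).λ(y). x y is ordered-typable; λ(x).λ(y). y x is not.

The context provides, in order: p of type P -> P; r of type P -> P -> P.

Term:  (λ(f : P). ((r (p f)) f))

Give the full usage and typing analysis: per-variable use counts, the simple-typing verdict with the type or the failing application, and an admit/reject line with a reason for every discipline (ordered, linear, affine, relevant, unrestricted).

counts: p: 1; r: 1; f (bound): 2
left-to-right use order: r, p, f, f
typing: the term checks, with type P -> P
ordered: ✗, needs contraction — f ×2
linear: ✗, needs contraction — f ×2
affine: ✗, needs contraction — f ×2
relevant: ✓, none of p, r, f goes unused
unrestricted: ✓, typability at P -> P is all that's needed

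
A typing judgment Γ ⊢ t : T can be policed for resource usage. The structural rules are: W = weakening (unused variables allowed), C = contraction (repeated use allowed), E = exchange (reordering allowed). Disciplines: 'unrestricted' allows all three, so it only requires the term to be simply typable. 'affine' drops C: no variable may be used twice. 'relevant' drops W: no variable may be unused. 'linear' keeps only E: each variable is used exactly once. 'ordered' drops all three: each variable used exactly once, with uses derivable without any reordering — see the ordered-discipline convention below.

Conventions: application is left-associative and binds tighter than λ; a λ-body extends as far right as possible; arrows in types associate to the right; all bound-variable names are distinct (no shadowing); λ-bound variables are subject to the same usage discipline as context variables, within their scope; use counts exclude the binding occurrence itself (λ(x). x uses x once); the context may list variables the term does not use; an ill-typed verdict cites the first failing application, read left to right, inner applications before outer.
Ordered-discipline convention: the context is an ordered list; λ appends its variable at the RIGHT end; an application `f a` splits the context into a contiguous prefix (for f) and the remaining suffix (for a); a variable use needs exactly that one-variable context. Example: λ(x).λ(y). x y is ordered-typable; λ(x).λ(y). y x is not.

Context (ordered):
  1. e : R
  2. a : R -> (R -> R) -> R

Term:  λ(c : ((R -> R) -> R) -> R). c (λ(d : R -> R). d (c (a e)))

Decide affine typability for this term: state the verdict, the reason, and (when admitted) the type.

no — uses contraction: c ×2
usage: e: 1×, a: 1×, c (λ-bound): 2×, d (λ-bound): 1×
left-to-right use order: c, d, c, a, e
typing: well-typed — term : (((R -> R) -> R) -> R) -> R
per-discipline verdicts: ordered ✗ · linear ✗ · affine ✗ · relevant ✓ · unrestricted ✓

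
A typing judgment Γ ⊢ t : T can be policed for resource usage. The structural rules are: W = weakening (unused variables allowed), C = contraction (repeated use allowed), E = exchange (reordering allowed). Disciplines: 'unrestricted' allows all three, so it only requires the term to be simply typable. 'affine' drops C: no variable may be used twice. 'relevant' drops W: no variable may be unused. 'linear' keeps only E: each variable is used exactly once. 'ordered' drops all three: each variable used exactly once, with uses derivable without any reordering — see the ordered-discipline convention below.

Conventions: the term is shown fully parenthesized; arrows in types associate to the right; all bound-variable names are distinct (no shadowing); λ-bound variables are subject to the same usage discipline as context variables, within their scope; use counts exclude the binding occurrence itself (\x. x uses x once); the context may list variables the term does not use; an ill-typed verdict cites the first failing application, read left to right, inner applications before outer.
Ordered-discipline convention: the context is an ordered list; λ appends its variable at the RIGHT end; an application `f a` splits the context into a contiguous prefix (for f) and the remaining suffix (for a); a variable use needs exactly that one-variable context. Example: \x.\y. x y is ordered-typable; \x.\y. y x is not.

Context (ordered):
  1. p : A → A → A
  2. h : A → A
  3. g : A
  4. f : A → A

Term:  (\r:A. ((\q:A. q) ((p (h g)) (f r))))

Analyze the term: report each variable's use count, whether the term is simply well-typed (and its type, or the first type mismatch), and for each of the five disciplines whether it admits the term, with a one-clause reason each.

variable uses: p ×1; h ×1; g ×1; f ×1; r [bound] ×1; q [bound] ×1
left-to-right use order: q, p, h, g, f, r
typing: well-typed — term : A → A
ordered: ✓ — single-use (p, h, g, f, r, q), ordered derivation ok
linear: ✓ — p, h, g, f, r, q: one use apiece
affine: ✓ — none of p, h, g, f, r, q used more than once
relevant: ✓ — at least one use each (p, h, g, f, r, q)
unrestricted: ✓ — well-typed at A → A; no restrictions here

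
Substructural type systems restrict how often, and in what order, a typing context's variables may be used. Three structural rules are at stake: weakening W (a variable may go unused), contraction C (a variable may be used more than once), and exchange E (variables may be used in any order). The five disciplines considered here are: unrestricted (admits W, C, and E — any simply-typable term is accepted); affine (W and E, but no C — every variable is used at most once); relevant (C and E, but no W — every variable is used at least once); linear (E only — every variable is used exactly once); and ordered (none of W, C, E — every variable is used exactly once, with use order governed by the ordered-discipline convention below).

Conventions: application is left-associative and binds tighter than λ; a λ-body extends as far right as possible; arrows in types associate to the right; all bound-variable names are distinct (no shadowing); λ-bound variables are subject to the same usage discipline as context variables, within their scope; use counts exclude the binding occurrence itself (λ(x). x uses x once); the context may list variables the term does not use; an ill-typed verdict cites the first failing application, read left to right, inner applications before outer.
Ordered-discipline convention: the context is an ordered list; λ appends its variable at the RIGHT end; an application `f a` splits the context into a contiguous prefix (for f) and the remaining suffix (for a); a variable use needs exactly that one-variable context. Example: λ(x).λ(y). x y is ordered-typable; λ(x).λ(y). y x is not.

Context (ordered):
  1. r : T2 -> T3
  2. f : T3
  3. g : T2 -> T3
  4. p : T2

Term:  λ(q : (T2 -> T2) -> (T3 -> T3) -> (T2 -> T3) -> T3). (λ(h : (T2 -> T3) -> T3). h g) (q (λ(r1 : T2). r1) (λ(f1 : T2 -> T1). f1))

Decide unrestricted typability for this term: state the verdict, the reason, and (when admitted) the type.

no — a type mismatch blocks all five
variable uses: r: 0×; f: 0×; g: 1×; p: 0×; q (bound): 1×; h (bound): 1×; r1 (bound): 1×; f1 (bound): 1×
use order (left to right): h, g, q, r1, f1
typing: ill-typed: an application expects T3 -> T3 but receives (T2 -> T1) -> T2 -> T1
per-discipline verdicts: ordered ✗; linear ✗; affine ✗; relevant ✗; unrestricted ✗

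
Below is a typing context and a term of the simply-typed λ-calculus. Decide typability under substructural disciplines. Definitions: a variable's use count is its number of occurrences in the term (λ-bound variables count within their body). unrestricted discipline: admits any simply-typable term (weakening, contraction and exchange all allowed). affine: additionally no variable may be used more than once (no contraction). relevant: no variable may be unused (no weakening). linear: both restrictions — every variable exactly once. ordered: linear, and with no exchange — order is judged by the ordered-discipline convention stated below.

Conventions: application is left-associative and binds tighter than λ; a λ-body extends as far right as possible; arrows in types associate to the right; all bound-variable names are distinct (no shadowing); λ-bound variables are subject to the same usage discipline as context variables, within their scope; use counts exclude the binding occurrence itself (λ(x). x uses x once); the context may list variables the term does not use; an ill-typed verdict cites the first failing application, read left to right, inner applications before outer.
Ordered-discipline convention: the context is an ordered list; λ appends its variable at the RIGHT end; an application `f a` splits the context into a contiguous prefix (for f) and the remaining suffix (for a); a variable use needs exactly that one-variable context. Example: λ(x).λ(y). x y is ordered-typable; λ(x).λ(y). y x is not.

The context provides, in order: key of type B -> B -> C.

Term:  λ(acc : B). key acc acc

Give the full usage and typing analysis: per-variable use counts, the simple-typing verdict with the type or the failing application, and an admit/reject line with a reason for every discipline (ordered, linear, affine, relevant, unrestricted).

usage: key ×1; acc (λ-bound) ×2
use order (left to right): key, acc, acc
typing: ✓ — B -> C
ordered: ✗, needs contraction — acc ×2
linear: ✗, needs contraction — acc ×2
affine: ✗, needs contraction — acc ×2
relevant: ✓, key, acc: all used, weakening unneeded
unrestricted: ✓, typability at B -> C is all that's needed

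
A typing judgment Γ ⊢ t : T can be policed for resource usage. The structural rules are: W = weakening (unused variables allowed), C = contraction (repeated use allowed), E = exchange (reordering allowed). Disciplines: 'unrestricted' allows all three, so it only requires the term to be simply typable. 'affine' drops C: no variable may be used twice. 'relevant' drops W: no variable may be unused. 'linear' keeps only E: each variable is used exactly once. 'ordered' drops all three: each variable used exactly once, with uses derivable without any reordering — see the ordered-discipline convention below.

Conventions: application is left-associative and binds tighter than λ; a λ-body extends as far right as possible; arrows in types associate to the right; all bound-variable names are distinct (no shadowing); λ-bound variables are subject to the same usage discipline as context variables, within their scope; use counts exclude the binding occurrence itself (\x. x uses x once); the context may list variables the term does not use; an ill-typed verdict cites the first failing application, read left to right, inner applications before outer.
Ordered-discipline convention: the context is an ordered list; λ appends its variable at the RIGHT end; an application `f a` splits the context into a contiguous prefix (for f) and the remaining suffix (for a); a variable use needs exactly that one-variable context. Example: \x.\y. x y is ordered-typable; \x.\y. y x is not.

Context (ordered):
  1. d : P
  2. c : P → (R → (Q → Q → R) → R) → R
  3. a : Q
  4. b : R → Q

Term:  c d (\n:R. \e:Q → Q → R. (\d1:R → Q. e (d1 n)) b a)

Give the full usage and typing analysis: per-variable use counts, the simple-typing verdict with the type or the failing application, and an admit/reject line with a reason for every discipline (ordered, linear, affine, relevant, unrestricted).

usage: d: 1, c: 1, a: 1, b: 1, n (λ-bound): 1, e (λ-bound): 1, d1 (λ-bound): 1
order of uses: c, d, e, d1, n, b, a
typing: well-typed at R
ordered: ✗ — use order c, d, e, d1, n, b, a needs exchange
linear: ✓ — single use per variable (d, c, a, b, n, e, d1)
affine: ✓ — no duplicate uses among d, c, a, b, n, e, d1
relevant: ✓ — every one of d, c, a, b, n, e, d1 appears
unrestricted: ✓ — typability at R is all that's needed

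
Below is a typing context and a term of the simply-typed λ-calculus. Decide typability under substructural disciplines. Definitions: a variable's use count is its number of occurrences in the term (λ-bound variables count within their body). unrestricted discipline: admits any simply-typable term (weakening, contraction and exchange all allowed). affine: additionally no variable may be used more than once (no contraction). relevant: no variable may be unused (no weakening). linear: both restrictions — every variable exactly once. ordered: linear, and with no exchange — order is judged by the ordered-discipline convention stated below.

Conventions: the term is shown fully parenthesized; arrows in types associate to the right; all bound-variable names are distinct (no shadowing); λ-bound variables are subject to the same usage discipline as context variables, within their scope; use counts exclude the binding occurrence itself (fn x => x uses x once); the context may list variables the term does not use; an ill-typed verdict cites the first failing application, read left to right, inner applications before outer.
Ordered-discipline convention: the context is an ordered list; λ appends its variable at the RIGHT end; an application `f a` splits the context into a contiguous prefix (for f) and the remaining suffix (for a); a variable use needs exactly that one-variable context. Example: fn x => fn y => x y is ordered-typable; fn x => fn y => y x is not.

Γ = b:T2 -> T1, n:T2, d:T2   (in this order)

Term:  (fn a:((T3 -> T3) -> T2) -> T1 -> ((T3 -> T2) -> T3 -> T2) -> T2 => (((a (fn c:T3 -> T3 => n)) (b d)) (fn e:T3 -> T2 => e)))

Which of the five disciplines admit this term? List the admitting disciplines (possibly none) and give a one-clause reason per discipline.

admitted in: affine, unrestricted
variable uses: b: 1, n: 1, d: 1, a (λ-bound): 1, c (λ-bound): 0, e (λ-bound): 1
uses in reading order: a, n, b, d, e
typing: the term checks, with type (((T3 -> T3) -> T2) -> T1 -> ((T3 -> T2) -> T3 -> T2) -> T2) -> T2
ordered ✗ (c never used (weakening))
linear ✗ (c never used (weakening))
affine ✓ (none of b, n, d, a, c, e used more than once)
relevant ✗ (c never used (weakening))
unrestricted ✓ (type-checks ((((T3 -> T3) -> T2) -> T1 -> ((T3 -> T2) -> T3 -> T2) -> T2) -> T2) and nothing is barred)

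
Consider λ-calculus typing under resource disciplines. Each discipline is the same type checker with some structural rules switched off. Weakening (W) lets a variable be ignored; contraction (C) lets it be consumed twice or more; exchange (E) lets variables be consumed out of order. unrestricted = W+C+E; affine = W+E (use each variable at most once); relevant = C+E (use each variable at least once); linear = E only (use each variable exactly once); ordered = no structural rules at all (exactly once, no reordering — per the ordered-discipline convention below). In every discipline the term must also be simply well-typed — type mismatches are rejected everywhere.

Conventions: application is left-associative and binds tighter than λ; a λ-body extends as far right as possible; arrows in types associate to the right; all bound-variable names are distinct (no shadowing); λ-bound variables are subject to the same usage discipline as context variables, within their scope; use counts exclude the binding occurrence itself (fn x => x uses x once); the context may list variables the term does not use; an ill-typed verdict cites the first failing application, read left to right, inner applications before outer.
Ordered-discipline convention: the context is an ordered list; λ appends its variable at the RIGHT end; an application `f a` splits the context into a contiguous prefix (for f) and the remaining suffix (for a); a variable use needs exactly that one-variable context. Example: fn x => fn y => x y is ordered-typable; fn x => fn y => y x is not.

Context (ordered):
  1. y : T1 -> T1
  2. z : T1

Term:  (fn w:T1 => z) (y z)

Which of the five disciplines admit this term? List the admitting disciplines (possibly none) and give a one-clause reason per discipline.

admitting disciplines: unrestricted
use counts: y: 1; z: 2; w (bound): 0
uses in reading order: z, y, z
typing: well-typed — term : T1
ordered: ✗ — uses contraction: z ×2; w never used (weakening)
linear: ✗ — uses contraction: z ×2; w never used (weakening)
affine: ✗ — uses contraction: z ×2
relevant: ✗ — w never used (weakening)
unrestricted: ✓ — typability at T1 is all that's needed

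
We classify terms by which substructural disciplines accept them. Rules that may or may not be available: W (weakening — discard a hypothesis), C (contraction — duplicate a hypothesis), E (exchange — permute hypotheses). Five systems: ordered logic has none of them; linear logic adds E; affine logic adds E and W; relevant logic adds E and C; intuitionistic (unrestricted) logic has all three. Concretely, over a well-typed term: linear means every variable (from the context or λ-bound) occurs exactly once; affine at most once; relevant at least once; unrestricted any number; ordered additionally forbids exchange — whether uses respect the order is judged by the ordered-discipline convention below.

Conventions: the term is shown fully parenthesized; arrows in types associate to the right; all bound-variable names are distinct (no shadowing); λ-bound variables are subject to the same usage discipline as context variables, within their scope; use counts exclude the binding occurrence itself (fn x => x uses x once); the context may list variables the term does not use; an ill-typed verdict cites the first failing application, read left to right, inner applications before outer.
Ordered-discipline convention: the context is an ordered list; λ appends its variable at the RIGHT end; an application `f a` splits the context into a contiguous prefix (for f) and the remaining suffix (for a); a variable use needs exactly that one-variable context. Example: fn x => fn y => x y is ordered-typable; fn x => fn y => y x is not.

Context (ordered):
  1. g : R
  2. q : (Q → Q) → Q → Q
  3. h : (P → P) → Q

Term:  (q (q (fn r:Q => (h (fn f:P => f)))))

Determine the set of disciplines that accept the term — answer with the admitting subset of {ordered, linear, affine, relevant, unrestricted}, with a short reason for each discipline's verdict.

admitted by: unrestricted
usage: g=0, q=2, h=1, r (bound)=0, f (bound)=1
left-to-right use order: q, q, h, f
typing: ✓ — Q → Q
ordered: ✗, needs contraction — q ×2; g, r left unused
linear: ✗, needs contraction — q ×2; g, r left unused
affine: ✗, needs contraction — q ×2
relevant: ✗, g, r left unused
unrestricted: ✓, well-typed at Q → Q; no restrictions here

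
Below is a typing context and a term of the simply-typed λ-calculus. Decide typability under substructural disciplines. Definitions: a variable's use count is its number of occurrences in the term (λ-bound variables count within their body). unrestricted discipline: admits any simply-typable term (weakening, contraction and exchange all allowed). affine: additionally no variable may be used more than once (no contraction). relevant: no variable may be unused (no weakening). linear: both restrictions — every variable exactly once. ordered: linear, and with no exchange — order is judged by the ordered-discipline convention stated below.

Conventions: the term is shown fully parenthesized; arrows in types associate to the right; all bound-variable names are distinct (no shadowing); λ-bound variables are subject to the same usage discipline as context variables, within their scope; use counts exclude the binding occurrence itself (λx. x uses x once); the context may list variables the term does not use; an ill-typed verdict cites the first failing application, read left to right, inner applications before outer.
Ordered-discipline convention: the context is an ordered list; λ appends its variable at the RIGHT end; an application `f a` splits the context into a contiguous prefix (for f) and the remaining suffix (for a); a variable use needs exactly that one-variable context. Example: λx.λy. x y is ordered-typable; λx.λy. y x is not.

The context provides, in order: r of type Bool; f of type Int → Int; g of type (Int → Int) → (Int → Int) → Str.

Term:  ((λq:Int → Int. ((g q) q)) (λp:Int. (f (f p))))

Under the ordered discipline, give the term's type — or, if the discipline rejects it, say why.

not well-typed under ordered — uses contraction: f ×2, q ×2; needs weakening: r unused
use counts: r=0, f=2, g=1, q (λ-bound)=2, p (λ-bound)=1
left-to-right use order: g, q, q, f, f, p
typing: well-typed at Str
summary: ordered ✗ · linear ✗ · affine ✗ · relevant ✗ · unrestricted ✓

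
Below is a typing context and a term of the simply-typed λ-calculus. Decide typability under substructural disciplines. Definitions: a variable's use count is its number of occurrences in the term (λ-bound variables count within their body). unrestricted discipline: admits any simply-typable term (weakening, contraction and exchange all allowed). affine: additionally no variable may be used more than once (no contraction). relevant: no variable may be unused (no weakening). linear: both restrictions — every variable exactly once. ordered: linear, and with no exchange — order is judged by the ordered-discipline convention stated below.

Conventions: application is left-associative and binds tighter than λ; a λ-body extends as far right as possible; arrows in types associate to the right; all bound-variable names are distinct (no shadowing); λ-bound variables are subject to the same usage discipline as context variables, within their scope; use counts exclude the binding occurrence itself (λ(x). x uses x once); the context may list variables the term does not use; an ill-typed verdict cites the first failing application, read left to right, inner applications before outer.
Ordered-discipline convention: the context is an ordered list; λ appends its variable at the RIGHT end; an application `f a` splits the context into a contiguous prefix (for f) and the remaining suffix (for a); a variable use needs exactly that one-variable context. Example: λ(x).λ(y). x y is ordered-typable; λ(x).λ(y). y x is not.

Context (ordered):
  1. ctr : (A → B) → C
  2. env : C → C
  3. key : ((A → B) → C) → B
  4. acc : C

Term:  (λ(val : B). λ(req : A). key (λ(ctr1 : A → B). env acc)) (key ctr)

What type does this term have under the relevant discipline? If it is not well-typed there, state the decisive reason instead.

not well-typed under relevant — val, req, ctr1 never used (weakening)
usage: ctr ×1; env ×1; key ×2; acc ×1; val [bound] ×0; req [bound] ×0; ctr1 [bound] ×0
use order (left to right): key, env, acc, key, ctr
typing: well-typed — term : A → B
all disciplines: ordered ✗; linear ✗; affine ✗; relevant ✗; unrestricted ✓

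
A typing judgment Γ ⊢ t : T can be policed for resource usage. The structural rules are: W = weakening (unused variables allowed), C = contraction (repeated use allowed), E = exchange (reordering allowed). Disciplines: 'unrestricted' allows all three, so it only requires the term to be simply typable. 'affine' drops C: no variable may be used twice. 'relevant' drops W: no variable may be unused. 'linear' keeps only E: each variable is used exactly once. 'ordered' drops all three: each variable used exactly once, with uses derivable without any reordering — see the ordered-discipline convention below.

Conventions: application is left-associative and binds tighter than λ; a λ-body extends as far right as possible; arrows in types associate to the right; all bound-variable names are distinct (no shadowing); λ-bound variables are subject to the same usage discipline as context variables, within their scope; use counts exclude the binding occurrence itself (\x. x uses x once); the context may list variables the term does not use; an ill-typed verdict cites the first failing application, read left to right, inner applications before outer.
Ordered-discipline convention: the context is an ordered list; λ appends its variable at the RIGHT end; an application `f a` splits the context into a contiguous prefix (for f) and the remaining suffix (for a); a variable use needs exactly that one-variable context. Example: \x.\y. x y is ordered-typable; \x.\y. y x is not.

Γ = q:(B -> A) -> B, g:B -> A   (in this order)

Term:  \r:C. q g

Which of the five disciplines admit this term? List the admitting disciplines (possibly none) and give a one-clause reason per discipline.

admitted in: affine, unrestricted
counts: q: 1×; g: 1×; r [bound]: 0×
order of uses: q, g
typing: ✓ — C -> B
ordered: ✗ — unused: r — weakening required
linear: ✗ — unused: r — weakening required
affine: ✓ — q, g, r: no repeats, contraction unneeded
relevant: ✗ — unused: r — weakening required
unrestricted: ✓ — type-checks (C -> B) and nothing is barred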